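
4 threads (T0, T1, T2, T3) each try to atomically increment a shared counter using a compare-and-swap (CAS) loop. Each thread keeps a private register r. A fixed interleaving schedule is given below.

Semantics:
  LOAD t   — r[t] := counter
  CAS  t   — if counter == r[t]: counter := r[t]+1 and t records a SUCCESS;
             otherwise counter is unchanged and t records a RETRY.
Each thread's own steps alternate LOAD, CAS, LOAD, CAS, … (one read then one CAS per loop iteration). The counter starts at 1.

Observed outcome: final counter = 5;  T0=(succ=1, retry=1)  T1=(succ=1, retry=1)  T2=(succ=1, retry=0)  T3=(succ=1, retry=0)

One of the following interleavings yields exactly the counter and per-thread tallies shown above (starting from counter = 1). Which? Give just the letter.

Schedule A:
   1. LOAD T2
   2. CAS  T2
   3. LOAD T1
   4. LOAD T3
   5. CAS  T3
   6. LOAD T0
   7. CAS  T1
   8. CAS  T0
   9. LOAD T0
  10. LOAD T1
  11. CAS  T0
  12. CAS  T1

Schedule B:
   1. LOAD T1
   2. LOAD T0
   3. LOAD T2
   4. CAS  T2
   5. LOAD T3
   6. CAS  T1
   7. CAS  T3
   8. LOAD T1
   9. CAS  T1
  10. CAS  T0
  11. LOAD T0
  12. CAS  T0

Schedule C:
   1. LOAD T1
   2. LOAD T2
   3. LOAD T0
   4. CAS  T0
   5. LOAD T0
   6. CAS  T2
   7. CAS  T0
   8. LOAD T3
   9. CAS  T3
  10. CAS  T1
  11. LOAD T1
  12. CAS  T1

B

Tracing schedule B:
   1) LOAD T1:  M=1  r_T1=1
   2) LOAD T0:  M=1  r_T0=1
   3) LOAD T2:  M=1  r_T2=1
   4) CAS  T2:  M=2  r_T2=1 ✓
   5) LOAD T3:  M=2  r_T3=2
   6) CAS  T1:  M=2  r_T1=1 ✗
   7) CAS  T3:  M=3  r_T3=2 ✓
   8) LOAD T1:  M=3  r_T1=3
   9) CAS  T1:  M=4  r_T1=3 ✓
  10) CAS  T0:  M=4  r_T0=1 ✗
  11) LOAD T0:  M=4  r_T0=4
  12) CAS  T0:  M=5  r_T0=4 ✓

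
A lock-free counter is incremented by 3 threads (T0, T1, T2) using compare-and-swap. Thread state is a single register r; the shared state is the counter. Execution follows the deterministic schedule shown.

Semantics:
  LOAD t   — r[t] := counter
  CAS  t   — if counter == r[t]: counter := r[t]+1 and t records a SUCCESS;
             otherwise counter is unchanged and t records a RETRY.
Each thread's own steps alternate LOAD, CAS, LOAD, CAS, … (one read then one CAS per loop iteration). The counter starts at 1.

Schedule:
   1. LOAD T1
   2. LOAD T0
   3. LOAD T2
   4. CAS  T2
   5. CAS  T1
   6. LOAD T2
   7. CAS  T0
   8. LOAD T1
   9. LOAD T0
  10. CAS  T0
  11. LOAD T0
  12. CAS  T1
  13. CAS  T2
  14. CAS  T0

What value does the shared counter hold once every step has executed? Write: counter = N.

T1 LOAD — after: cnt=1, r=1 — load
T0 LOAD — after: cnt=1, r=1 — load
T2 LOAD — after: cnt=1, r=1 — load
T2 CAS — after: cnt=2, r=1 — ok
T1 CAS — after: cnt=2, r=1 — retry
T2 LOAD — after: cnt=2, r=2 — load
T0 CAS — after: cnt=2, r=1 — retry
T1 LOAD — after: cnt=2, r=2 — load
T0 LOAD — after: cnt=2, r=2 — load
T0 CAS — after: cnt=3, r=2 — ok
T0 LOAD — after: cnt=3, r=3 — load
T1 CAS — after: cnt=3, r=2 — retry
T2 CAS — after: cnt=3, r=2 — retry
T0 CAS — after: cnt=4, r=3 — ok

counter = 4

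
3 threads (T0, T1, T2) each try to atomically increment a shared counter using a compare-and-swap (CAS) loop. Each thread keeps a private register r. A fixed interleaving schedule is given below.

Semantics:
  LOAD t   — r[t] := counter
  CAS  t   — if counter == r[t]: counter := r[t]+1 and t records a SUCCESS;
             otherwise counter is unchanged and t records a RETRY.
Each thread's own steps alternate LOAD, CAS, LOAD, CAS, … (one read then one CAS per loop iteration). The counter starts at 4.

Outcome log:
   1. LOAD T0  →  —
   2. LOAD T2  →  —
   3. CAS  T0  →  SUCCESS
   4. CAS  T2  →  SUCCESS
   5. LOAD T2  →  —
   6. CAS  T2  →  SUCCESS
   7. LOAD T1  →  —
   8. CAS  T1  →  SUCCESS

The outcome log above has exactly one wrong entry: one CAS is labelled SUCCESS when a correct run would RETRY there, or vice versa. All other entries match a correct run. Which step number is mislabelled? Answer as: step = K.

step = 4

Reference trace:
#1 T0 reads 4
#2 T2 reads 4
#3 T0 CAS(4→5) writes; counter now 5
#4 T2 CAS(4→5) fails; counter now 5
#5 T2 reads 5
#6 T2 CAS(5→6) writes; counter now 6
#7 T1 reads 6
#8 T1 CAS(6→7) writes; counter now 7
Mismatch at 4.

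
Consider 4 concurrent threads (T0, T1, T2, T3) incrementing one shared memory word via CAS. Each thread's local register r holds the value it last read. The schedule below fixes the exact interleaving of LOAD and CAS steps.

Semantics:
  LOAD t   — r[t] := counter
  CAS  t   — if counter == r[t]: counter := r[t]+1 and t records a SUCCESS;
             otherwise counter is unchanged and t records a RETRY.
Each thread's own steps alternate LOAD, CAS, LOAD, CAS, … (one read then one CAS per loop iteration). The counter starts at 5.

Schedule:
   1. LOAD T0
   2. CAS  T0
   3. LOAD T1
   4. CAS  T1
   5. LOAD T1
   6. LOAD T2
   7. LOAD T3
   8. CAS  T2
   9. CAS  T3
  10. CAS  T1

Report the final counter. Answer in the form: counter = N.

counter = 8

#1 T0 reads 5
#2 T0 CAS(5→6) writes; counter now 6
#3 T1 reads 6
#4 T1 CAS(6→7) writes; counter now 7
#5 T1 reads 7
#6 T2 reads 7
#7 T3 reads 7
#8 T2 CAS(7→8) writes; counter now 8
#9 T3 CAS(7→8) fails; counter now 8
#10 T1 CAS(7→8) fails; counter now 8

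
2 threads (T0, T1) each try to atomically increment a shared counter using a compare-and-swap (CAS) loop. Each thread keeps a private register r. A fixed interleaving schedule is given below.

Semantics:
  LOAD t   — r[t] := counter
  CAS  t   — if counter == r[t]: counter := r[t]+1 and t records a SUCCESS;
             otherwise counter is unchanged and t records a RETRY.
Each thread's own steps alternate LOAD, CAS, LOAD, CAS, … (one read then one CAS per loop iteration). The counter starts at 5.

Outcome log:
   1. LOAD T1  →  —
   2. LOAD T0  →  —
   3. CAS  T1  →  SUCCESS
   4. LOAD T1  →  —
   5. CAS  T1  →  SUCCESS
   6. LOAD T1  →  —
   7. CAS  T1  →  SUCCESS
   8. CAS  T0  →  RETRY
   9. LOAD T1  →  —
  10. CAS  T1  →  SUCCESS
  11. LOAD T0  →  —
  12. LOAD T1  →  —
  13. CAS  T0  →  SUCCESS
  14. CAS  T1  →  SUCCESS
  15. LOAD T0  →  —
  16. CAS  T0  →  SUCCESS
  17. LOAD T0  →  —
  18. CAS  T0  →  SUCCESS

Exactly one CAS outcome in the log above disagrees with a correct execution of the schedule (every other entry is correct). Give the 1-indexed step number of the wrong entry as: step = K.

Reference trace:
   1) LOAD T1:  M=5  r_T1=5
   2) LOAD T0:  M=5  r_T0=5
   3) CAS  T1:  M=6  r_T1=5 ✓
   4) LOAD T1:  M=6  r_T1=6
   5) CAS  T1:  M=7  r_T1=6 ✓
   6) LOAD T1:  M=7  r_T1=7
   7) CAS  T1:  M=8  r_T1=7 ✓
   8) CAS  T0:  M=8  r_T0=5 ✗
   9) LOAD T1:  M=8  r_T1=8
  10) CAS  T1:  M=9  r_T1=8 ✓
  11) LOAD T0:  M=9  r_T0=9
  12) LOAD T1:  M=9  r_T1=9
  13) CAS  T0:  M=10  r_T0=9 ✓
  14) CAS  T1:  M=10  r_T1=9 ✗
  15) LOAD T0:  M=10  r_T0=10
  16) CAS  T0:  M=11  r_T0=10 ✓
  17) LOAD T0:  M=11  r_T0=11
  18) CAS  T0:  M=12  r_T0=11 ✓
Mismatch at 14.

step = 14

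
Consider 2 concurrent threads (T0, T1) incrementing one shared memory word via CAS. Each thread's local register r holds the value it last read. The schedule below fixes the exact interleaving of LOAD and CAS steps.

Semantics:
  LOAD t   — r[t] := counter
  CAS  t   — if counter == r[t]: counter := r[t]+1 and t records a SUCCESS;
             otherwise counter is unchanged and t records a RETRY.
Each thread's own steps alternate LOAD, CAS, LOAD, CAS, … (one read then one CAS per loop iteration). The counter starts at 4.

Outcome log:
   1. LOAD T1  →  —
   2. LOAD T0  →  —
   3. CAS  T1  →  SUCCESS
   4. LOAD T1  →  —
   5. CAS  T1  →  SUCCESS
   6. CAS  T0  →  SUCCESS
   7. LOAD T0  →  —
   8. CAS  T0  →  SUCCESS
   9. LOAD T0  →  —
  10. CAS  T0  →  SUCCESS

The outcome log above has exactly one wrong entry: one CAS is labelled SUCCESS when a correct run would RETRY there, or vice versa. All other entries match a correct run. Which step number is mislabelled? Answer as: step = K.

step = 6

Correct run:
[1] T1.load  rd  (counter 4, T1.r 4)
[2] T0.load  rd  (counter 4, T0.r 4)
[3] T1.cas  hit  (counter 5, T1.r 4)
[4] T1.load  rd  (counter 5, T1.r 5)
[5] T1.cas  hit  (counter 6, T1.r 5)
[6] T0.cas  miss  (counter 6, T0.r 4)
[7] T0.load  rd  (counter 6, T0.r 6)
[8] T0.cas  hit  (counter 7, T0.r 6)
[9] T0.load  rd  (counter 7, T0.r 7)
[10] T0.cas  hit  (counter 8, T0.r 7)
Flip is step 6.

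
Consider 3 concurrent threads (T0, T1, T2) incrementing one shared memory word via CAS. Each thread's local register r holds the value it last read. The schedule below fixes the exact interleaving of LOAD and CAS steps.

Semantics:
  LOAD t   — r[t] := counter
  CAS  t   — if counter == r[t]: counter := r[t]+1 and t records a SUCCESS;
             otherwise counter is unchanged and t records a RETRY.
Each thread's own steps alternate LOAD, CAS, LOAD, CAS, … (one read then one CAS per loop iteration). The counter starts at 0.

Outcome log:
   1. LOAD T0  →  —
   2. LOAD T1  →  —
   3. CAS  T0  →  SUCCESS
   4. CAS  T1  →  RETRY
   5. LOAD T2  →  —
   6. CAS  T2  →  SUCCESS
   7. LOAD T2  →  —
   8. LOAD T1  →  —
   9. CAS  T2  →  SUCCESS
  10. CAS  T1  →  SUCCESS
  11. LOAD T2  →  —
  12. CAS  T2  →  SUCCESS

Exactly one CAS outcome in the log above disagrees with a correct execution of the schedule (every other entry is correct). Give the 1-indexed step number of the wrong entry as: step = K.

Reference trace:
#1 T0 reads 0
#2 T1 reads 0
#3 T0 CAS(0→1) writes; counter now 1
#4 T1 CAS(0→1) fails; counter now 1
#5 T2 reads 1
#6 T2 CAS(1→2) writes; counter now 2
#7 T2 reads 2
#8 T1 reads 2
#9 T2 CAS(2→3) writes; counter now 3
#10 T1 CAS(2→3) fails; counter now 3
#11 T2 reads 3
#12 T2 CAS(3→4) writes; counter now 4
Log disagrees first at step 10.

step = 10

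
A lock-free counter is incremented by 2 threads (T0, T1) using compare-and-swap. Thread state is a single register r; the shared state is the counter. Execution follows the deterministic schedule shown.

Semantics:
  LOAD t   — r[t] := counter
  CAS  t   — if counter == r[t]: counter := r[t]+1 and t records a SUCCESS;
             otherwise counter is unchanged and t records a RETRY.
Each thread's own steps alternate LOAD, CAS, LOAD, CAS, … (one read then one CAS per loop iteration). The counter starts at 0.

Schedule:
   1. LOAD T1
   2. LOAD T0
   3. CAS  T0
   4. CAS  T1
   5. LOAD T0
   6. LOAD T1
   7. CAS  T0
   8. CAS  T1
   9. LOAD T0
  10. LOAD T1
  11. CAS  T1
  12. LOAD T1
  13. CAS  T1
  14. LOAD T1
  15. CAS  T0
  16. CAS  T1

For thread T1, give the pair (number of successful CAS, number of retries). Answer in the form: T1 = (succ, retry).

T1 = (3, 2)

1. LOAD T1 → mem=0 r[T1]=0 [LOAD]
2. LOAD T0 → mem=0 r[T0]=0 [LOAD]
3. CAS T0 → mem=1 r[T0]=0 [OK]
4. CAS T1 → mem=1 r[T1]=0 [RETRY]
5. LOAD T0 → mem=1 r[T0]=1 [LOAD]
6. LOAD T1 → mem=1 r[T1]=1 [LOAD]
7. CAS T0 → mem=2 r[T0]=1 [OK]
8. CAS T1 → mem=2 r[T1]=1 [RETRY]
9. LOAD T0 → mem=2 r[T0]=2 [LOAD]
10. LOAD T1 → mem=2 r[T1]=2 [LOAD]
11. CAS T1 → mem=3 r[T1]=2 [OK]
12. LOAD T1 → mem=3 r[T1]=3 [LOAD]
13. CAS T1 → mem=4 r[T1]=3 [OK]
14. LOAD T1 → mem=4 r[T1]=4 [LOAD]
15. CAS T0 → mem=4 r[T0]=2 [RETRY]
16. CAS T1 → mem=5 r[T1]=4 [OK]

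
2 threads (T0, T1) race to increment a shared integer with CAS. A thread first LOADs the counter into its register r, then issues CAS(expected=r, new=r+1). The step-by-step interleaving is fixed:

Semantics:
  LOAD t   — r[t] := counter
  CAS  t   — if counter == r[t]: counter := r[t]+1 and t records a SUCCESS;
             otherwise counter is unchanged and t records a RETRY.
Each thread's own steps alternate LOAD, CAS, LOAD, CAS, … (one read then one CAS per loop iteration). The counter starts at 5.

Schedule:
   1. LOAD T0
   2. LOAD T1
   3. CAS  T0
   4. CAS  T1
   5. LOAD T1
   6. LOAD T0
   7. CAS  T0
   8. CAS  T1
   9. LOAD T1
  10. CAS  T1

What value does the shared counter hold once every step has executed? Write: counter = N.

[1] T0.load  rd  (counter 5, T0.r 5)
[2] T1.load  rd  (counter 5, T1.r 5)
[3] T0.cas  hit  (counter 6, T0.r 5)
[4] T1.cas  miss  (counter 6, T1.r 5)
[5] T1.load  rd  (counter 6, T1.r 6)
[6] T0.load  rd  (counter 6, T0.r 6)
[7] T0.cas  hit  (counter 7, T0.r 6)
[8] T1.cas  miss  (counter 7, T1.r 6)
[9] T1.load  rd  (counter 7, T1.r 7)
[10] T1.cas  hit  (counter 8, T1.r 7)

counter = 8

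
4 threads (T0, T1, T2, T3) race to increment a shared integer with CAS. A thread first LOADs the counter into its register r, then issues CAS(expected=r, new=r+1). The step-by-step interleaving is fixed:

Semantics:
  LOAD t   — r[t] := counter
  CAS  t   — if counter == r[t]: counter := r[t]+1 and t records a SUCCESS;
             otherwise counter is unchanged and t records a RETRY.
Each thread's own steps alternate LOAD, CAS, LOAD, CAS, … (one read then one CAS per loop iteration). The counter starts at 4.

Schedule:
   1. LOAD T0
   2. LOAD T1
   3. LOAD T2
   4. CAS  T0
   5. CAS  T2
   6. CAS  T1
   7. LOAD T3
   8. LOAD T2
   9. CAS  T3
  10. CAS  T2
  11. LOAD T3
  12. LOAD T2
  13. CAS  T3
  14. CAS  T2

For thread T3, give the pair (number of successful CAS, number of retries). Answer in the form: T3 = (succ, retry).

T3 = (2, 0)

step 1: T0 LOAD ⇒ load; ctr=4 reg=4
step 2: T1 LOAD ⇒ load; ctr=4 reg=4
step 3: T2 LOAD ⇒ load; ctr=4 reg=4
step 4: T0 CAS ⇒ ok; ctr=5 reg=4
step 5: T2 CAS ⇒ retry; ctr=5 reg=4
step 6: T1 CAS ⇒ retry; ctr=5 reg=4
step 7: T3 LOAD ⇒ load; ctr=5 reg=5
step 8: T2 LOAD ⇒ load; ctr=5 reg=5
step 9: T3 CAS ⇒ ok; ctr=6 reg=5
step 10: T2 CAS ⇒ retry; ctr=6 reg=5
step 11: T3 LOAD ⇒ load; ctr=6 reg=6
step 12: T2 LOAD ⇒ load; ctr=6 reg=6
step 13: T3 CAS ⇒ ok; ctr=7 reg=6
step 14: T2 CAS ⇒ retry; ctr=7 reg=6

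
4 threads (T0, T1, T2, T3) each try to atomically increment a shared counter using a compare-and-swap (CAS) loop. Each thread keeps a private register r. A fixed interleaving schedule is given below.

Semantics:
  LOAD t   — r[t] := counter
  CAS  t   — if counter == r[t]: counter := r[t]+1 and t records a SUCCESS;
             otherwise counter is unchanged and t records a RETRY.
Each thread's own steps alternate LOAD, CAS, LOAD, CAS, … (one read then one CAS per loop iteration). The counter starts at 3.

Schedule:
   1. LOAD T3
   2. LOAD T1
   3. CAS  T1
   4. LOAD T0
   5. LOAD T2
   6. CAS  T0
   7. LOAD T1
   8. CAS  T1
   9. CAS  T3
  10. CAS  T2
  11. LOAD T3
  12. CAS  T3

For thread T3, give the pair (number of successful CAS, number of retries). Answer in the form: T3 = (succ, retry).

step 1: T3 LOAD ⇒ load; ctr=3 reg=3
step 2: T1 LOAD ⇒ load; ctr=3 reg=3
step 3: T1 CAS ⇒ ok; ctr=4 reg=3
step 4: T0 LOAD ⇒ load; ctr=4 reg=4
step 5: T2 LOAD ⇒ load; ctr=4 reg=4
step 6: T0 CAS ⇒ ok; ctr=5 reg=4
step 7: T1 LOAD ⇒ load; ctr=5 reg=5
step 8: T1 CAS ⇒ ok; ctr=6 reg=5
step 9: T3 CAS ⇒ retry; ctr=6 reg=3
step 10: T2 CAS ⇒ retry; ctr=6 reg=4
step 11: T3 LOAD ⇒ load; ctr=6 reg=6
step 12: T3 CAS ⇒ ok; ctr=7 reg=6

T3 = (1, 1)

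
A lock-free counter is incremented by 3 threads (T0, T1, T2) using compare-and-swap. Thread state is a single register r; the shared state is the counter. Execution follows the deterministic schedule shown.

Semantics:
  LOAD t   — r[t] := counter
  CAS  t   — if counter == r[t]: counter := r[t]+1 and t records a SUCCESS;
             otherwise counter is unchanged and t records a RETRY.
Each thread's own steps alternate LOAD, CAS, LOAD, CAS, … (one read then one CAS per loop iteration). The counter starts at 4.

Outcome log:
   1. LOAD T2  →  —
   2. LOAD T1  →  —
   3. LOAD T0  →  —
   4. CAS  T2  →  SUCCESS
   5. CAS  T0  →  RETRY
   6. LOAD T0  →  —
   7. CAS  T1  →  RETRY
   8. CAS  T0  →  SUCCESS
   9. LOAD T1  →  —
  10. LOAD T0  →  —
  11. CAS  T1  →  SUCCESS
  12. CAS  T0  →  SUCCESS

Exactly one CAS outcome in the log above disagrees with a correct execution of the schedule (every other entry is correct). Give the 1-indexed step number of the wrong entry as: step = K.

step = 12

Correct run:
#1 T2 reads 4
#2 T1 reads 4
#3 T0 reads 4
#4 T2 CAS(4→5) writes; counter now 5
#5 T0 CAS(4→5) fails; counter now 5
#6 T0 reads 5
#7 T1 CAS(4→5) fails; counter now 5
#8 T0 CAS(5→6) writes; counter now 6
#9 T1 reads 6
#10 T0 reads 6
#11 T1 CAS(6→7) writes; counter now 7
#12 T0 CAS(6→7) fails; counter now 7
Log disagrees first at step 12.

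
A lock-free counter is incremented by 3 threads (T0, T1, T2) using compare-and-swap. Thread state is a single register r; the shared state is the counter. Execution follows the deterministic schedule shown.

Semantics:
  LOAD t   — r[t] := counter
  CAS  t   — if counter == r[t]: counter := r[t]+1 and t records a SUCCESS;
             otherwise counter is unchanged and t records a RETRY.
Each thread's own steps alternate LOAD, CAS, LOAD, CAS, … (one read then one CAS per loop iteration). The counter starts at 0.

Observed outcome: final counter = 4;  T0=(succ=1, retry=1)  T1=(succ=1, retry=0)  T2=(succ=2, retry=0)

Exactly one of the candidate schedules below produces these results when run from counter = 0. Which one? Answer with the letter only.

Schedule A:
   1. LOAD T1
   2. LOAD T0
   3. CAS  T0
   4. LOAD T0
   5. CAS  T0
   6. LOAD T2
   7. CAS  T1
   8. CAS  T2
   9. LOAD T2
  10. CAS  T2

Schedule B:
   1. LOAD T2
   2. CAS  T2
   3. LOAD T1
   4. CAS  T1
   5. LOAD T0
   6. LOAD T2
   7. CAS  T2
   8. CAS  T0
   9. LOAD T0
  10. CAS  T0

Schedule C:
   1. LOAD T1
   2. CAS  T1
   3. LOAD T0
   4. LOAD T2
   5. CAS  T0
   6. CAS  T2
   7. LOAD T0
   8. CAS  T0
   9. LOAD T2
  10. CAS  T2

B

Run B:
T2 LOAD — after: cnt=0, r=0 — load
T2 CAS — after: cnt=1, r=0 — ok
T1 LOAD — after: cnt=1, r=1 — load
T1 CAS — after: cnt=2, r=1 — ok
T0 LOAD — after: cnt=2, r=2 — load
T2 LOAD — after: cnt=2, r=2 — load
T2 CAS — after: cnt=3, r=2 — ok
T0 CAS — after: cnt=3, r=2 — retry
T0 LOAD — after: cnt=3, r=3 — load
T0 CAS — after: cnt=4, r=3 — ok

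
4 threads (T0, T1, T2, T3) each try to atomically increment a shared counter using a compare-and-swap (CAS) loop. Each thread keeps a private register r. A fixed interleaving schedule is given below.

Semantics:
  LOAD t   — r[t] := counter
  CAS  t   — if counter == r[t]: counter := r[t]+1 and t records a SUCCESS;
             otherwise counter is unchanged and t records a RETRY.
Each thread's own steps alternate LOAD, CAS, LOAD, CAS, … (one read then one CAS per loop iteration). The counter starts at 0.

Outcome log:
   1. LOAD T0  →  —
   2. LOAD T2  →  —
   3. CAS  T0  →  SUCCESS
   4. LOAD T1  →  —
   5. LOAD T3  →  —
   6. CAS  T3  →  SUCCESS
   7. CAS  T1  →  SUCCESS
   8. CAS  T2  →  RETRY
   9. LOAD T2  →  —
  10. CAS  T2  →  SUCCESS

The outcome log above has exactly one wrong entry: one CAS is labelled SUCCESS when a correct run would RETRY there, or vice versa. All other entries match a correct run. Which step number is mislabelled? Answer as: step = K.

Re-executing:
T0 LOAD — after: cnt=0, r=0 — load
T2 LOAD — after: cnt=0, r=0 — load
T0 CAS — after: cnt=1, r=0 — ok
T1 LOAD — after: cnt=1, r=1 — load
T3 LOAD — after: cnt=1, r=1 — load
T3 CAS — after: cnt=2, r=1 — ok
T1 CAS — after: cnt=2, r=1 — retry
T2 CAS — after: cnt=2, r=0 — retry
T2 LOAD — after: cnt=2, r=2 — load
T2 CAS — after: cnt=3, r=2 — ok
Log disagrees first at step 7.

step = 7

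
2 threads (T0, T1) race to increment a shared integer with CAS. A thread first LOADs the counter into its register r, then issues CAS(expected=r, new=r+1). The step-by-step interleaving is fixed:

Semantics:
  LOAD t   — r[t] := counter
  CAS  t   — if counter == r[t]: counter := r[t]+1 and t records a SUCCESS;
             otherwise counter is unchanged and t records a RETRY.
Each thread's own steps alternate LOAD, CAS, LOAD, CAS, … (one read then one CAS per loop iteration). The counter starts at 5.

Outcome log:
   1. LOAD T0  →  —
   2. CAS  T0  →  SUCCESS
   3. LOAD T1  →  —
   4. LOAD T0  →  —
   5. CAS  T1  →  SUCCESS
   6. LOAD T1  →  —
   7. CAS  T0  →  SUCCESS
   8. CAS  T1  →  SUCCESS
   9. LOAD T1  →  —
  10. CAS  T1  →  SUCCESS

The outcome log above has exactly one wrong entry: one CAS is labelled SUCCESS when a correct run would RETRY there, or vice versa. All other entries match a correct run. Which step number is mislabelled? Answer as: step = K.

step = 7

Re-executing:
[1] T0.load  rd  (counter 5, T0.r 5)
[2] T0.cas  hit  (counter 6, T0.r 5)
[3] T1.load  rd  (counter 6, T1.r 6)
[4] T0.load  rd  (counter 6, T0.r 6)
[5] T1.cas  hit  (counter 7, T1.r 6)
[6] T1.load  rd  (counter 7, T1.r 7)
[7] T0.cas  miss  (counter 7, T0.r 6)
[8] T1.cas  hit  (counter 8, T1.r 7)
[9] T1.load  rd  (counter 8, T1.r 8)
[10] T1.cas  hit  (counter 9, T1.r 8)
Flip is step 7.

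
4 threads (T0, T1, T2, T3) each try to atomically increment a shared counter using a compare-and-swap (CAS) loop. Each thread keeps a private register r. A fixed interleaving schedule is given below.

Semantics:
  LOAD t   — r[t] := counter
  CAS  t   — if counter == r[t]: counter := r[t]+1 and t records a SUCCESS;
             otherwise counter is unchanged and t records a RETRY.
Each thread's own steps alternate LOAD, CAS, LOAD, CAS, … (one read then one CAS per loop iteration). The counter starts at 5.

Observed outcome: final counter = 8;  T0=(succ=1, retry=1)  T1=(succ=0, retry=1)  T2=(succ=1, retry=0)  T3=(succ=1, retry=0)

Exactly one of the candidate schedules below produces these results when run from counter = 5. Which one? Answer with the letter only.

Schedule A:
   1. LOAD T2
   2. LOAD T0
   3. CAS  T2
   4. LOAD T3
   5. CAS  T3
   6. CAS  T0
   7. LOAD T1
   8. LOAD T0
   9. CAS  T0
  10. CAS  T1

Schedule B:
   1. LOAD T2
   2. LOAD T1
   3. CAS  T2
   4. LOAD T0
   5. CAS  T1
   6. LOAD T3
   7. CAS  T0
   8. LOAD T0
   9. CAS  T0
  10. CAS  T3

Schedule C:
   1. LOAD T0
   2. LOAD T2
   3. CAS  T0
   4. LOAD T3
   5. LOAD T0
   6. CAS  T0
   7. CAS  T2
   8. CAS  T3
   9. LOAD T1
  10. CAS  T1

A

Tracing schedule A:
T2 LOAD — after: cnt=5, r=5 — load
T0 LOAD — after: cnt=5, r=5 — load
T2 CAS — after: cnt=6, r=5 — ok
T3 LOAD — after: cnt=6, r=6 — load
T3 CAS — after: cnt=7, r=6 — ok
T0 CAS — after: cnt=7, r=5 — retry
T1 LOAD — after: cnt=7, r=7 — load
T0 LOAD — after: cnt=7, r=7 — load
T0 CAS — after: cnt=8, r=7 — ok
T1 CAS — after: cnt=8, r=7 — retry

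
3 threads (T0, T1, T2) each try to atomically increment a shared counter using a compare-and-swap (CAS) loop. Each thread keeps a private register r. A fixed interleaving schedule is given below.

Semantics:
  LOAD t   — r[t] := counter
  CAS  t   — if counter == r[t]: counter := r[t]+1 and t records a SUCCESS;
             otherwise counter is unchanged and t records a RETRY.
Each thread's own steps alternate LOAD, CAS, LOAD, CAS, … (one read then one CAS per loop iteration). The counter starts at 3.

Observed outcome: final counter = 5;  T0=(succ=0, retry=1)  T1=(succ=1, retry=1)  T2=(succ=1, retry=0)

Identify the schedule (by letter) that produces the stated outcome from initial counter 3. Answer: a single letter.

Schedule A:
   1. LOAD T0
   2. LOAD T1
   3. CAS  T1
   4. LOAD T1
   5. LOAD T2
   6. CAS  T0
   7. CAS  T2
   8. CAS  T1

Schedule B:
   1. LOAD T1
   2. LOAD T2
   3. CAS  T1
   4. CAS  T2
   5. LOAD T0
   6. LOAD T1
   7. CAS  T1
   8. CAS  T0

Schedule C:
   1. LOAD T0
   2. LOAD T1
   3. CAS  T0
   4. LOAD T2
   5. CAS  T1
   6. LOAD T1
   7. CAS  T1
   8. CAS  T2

A

Simulating candidate A:
   1) LOAD T0:  M=3  r_T0=3
   2) LOAD T1:  M=3  r_T1=3
   3) CAS  T1:  M=4  r_T1=3 ✓
   4) LOAD T1:  M=4  r_T1=4
   5) LOAD T2:  M=4  r_T2=4
   6) CAS  T0:  M=4  r_T0=3 ✗
   7) CAS  T2:  M=5  r_T2=4 ✓
   8) CAS  T1:  M=5  r_T1=4 ✗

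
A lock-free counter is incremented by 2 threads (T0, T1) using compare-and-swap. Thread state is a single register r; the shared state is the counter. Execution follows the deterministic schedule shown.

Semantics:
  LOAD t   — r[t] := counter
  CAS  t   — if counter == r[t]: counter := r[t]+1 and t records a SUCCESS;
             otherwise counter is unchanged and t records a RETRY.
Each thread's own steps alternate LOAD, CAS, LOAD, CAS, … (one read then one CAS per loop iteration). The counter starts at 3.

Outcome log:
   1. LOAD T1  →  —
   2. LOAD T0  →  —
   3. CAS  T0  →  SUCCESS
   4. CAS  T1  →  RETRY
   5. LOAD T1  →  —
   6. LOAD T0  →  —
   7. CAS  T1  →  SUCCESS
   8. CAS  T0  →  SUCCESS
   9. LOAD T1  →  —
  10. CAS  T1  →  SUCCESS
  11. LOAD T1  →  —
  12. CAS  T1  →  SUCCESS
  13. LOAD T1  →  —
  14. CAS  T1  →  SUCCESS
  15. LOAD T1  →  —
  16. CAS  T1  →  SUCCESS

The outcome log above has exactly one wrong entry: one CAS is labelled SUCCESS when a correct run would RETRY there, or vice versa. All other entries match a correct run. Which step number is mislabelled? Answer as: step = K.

step = 8

Reference trace:
   1) LOAD T1:  M=3  r_T1=3
   2) LOAD T0:  M=3  r_T0=3
   3) CAS  T0:  M=4  r_T0=3 ✓
   4) CAS  T1:  M=4  r_T1=3 ✗
   5) LOAD T1:  M=4  r_T1=4
   6) LOAD T0:  M=4  r_T0=4
   7) CAS  T1:  M=5  r_T1=4 ✓
   8) CAS  T0:  M=5  r_T0=4 ✗
   9) LOAD T1:  M=5  r_T1=5
  10) CAS  T1:  M=6  r_T1=5 ✓
  11) LOAD T1:  M=6  r_T1=6
  12) CAS  T1:  M=7  r_T1=6 ✓
  13) LOAD T1:  M=7  r_T1=7
  14) CAS  T1:  M=8  r_T1=7 ✓
  15) LOAD T1:  M=8  r_T1=8
  16) CAS  T1:  M=9  r_T1=8 ✓
Flip is step 8.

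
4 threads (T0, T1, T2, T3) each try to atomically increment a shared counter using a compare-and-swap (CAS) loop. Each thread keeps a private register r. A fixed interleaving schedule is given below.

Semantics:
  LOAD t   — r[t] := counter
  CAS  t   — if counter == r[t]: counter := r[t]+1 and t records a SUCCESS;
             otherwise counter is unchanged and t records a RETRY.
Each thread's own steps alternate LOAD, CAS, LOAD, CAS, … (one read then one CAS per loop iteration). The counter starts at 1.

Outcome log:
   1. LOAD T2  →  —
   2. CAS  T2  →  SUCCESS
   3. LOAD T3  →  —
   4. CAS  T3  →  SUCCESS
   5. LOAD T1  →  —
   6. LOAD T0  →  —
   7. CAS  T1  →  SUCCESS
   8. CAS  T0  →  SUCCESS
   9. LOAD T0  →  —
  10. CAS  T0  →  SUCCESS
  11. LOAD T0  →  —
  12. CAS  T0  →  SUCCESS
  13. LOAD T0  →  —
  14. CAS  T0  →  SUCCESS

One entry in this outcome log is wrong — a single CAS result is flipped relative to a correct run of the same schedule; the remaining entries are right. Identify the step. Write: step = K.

Reference trace:
   1) LOAD T2:  M=1  r_T2=1
   2) CAS  T2:  M=2  r_T2=1 ✓
   3) LOAD T3:  M=2  r_T3=2
   4) CAS  T3:  M=3  r_T3=2 ✓
   5) LOAD T1:  M=3  r_T1=3
   6) LOAD T0:  M=3  r_T0=3
   7) CAS  T1:  M=4  r_T1=3 ✓
   8) CAS  T0:  M=4  r_T0=3 ✗
   9) LOAD T0:  M=4  r_T0=4
  10) CAS  T0:  M=5  r_T0=4 ✓
  11) LOAD T0:  M=5  r_T0=5
  12) CAS  T0:  M=6  r_T0=5 ✓
  13) LOAD T0:  M=6  r_T0=6
  14) CAS  T0:  M=7  r_T0=6 ✓
Flip is step 8.

step = 8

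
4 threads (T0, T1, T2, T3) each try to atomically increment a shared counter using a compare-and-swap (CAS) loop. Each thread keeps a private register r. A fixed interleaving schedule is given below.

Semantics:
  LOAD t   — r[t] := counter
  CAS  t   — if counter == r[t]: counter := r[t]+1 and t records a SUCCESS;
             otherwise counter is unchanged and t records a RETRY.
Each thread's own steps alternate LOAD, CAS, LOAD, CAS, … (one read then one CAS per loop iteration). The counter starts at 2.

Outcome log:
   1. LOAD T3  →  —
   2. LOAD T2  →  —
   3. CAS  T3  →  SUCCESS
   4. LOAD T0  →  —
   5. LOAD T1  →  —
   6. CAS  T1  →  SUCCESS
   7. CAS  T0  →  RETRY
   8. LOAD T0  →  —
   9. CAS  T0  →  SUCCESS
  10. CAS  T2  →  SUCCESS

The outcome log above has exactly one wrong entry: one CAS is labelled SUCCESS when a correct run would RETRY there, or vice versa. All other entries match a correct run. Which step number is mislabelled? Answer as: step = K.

Correct run:
1. LOAD T3 → mem=2 r[T3]=2 [LOAD]
2. LOAD T2 → mem=2 r[T2]=2 [LOAD]
3. CAS T3 → mem=3 r[T3]=2 [OK]
4. LOAD T0 → mem=3 r[T0]=3 [LOAD]
5. LOAD T1 → mem=3 r[T1]=3 [LOAD]
6. CAS T1 → mem=4 r[T1]=3 [OK]
7. CAS T0 → mem=4 r[T0]=3 [RETRY]
8. LOAD T0 → mem=4 r[T0]=4 [LOAD]
9. CAS T0 → mem=5 r[T0]=4 [OK]
10. CAS T2 → mem=5 r[T2]=2 [RETRY]
Mismatch at 10.

step = 10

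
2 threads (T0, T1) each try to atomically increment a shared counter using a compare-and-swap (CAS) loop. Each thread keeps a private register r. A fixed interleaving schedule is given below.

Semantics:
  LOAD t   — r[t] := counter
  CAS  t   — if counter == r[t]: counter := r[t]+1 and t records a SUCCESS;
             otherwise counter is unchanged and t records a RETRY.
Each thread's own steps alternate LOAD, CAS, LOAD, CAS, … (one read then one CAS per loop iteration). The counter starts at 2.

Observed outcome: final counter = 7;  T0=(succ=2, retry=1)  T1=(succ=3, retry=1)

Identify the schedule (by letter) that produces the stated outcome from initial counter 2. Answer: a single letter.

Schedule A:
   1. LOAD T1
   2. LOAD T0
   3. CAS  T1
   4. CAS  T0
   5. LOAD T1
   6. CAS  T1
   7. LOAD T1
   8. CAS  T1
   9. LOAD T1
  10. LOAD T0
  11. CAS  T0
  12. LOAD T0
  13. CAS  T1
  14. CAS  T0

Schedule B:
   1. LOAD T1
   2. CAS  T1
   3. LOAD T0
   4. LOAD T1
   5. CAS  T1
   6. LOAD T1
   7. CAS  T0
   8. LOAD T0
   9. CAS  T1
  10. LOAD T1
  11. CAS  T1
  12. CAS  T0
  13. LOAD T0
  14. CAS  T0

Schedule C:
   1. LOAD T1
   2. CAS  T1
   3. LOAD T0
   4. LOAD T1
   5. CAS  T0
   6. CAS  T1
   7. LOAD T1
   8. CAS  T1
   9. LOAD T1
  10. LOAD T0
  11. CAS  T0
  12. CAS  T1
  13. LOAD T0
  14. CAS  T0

Simulating candidate A:
#1 T1 reads 2
#2 T0 reads 2
#3 T1 CAS(2→3) writes; counter now 3
#4 T0 CAS(2→3) fails; counter now 3
#5 T1 reads 3
#6 T1 CAS(3→4) writes; counter now 4
#7 T1 reads 4
#8 T1 CAS(4→5) writes; counter now 5
#9 T1 reads 5
#10 T0 reads 5
#11 T0 CAS(5→6) writes; counter now 6
#12 T0 reads 6
#13 T1 CAS(5→6) fails; counter now 6
#14 T0 CAS(6→7) writes; counter now 7

A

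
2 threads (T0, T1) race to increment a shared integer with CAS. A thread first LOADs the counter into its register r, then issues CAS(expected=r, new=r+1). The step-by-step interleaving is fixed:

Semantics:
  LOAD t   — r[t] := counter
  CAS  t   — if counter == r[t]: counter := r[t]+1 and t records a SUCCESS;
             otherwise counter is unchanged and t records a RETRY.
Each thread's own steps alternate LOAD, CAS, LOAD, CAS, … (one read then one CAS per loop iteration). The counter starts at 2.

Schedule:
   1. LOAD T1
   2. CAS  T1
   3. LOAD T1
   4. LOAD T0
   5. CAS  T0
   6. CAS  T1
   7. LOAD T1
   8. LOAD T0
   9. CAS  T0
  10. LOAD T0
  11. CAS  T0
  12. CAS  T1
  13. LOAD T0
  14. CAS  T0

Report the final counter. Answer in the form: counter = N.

#1 T1 reads 2
#2 T1 CAS(2→3) writes; counter now 3
#3 T1 reads 3
#4 T0 reads 3
#5 T0 CAS(3→4) writes; counter now 4
#6 T1 CAS(3→4) fails; counter now 4
#7 T1 reads 4
#8 T0 reads 4
#9 T0 CAS(4→5) writes; counter now 5
#10 T0 reads 5
#11 T0 CAS(5→6) writes; counter now 6
#12 T1 CAS(4→5) fails; counter now 6
#13 T0 reads 6
#14 T0 CAS(6→7) writes; counter now 7

counter = 7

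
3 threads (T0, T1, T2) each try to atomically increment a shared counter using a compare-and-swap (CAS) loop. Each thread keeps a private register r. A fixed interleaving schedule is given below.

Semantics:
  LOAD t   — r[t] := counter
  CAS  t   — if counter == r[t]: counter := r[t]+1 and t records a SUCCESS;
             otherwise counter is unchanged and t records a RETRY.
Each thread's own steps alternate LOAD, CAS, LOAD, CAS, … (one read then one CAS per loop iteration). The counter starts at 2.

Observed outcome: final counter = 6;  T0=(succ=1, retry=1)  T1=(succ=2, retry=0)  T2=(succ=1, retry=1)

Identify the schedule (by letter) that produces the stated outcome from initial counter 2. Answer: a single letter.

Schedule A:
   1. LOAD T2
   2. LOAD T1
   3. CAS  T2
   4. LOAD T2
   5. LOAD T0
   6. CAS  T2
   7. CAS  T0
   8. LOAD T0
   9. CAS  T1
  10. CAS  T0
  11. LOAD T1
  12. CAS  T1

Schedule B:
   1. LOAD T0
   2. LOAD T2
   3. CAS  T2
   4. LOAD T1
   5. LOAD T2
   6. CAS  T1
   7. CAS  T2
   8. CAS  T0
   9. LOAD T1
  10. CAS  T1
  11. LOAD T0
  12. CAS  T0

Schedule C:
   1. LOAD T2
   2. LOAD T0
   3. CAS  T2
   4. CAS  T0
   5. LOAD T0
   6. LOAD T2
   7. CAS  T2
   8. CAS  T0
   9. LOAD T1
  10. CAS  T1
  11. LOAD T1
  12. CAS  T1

Simulating candidate B:
step 1: T0 LOAD ⇒ load; ctr=2 reg=2
step 2: T2 LOAD ⇒ load; ctr=2 reg=2
step 3: T2 CAS ⇒ ok; ctr=3 reg=2
step 4: T1 LOAD ⇒ load; ctr=3 reg=3
step 5: T2 LOAD ⇒ load; ctr=3 reg=3
step 6: T1 CAS ⇒ ok; ctr=4 reg=3
step 7: T2 CAS ⇒ retry; ctr=4 reg=3
step 8: T0 CAS ⇒ retry; ctr=4 reg=2
step 9: T1 LOAD ⇒ load; ctr=4 reg=4
step 10: T1 CAS ⇒ ok; ctr=5 reg=4
step 11: T0 LOAD ⇒ load; ctr=5 reg=5
step 12: T0 CAS ⇒ ok; ctr=6 reg=5

B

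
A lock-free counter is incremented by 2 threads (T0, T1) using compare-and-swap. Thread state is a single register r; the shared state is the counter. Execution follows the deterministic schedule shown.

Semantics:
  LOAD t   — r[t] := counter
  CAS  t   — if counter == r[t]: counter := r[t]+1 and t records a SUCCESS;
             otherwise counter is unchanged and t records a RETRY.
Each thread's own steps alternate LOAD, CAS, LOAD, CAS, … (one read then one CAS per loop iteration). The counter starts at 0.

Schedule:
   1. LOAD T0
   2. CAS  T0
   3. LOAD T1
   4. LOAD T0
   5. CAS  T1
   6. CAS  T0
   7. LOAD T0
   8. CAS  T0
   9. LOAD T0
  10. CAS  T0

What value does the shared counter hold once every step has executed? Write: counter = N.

#1 T0 reads 0
#2 T0 CAS(0→1) writes; counter now 1
#3 T1 reads 1
#4 T0 reads 1
#5 T1 CAS(1→2) writes; counter now 2
#6 T0 CAS(1→2) fails; counter now 2
#7 T0 reads 2
#8 T0 CAS(2→3) writes; counter now 3
#9 T0 reads 3
#10 T0 CAS(3→4) writes; counter now 4

counter = 4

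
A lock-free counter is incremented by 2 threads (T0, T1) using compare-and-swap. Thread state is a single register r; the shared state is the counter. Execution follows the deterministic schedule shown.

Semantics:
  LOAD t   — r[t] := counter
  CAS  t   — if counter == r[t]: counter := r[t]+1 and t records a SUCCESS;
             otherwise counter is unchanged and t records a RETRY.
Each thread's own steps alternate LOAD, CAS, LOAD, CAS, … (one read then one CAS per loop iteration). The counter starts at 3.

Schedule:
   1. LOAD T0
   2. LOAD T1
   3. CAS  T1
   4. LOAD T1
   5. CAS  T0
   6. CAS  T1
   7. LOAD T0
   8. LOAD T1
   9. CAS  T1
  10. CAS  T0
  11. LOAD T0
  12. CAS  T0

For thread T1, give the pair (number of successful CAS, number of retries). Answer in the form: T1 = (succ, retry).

1. LOAD T0 → mem=3 r[T0]=3 [LOAD]
2. LOAD T1 → mem=3 r[T1]=3 [LOAD]
3. CAS T1 → mem=4 r[T1]=3 [OK]
4. LOAD T1 → mem=4 r[T1]=4 [LOAD]
5. CAS T0 → mem=4 r[T0]=3 [RETRY]
6. CAS T1 → mem=5 r[T1]=4 [OK]
7. LOAD T0 → mem=5 r[T0]=5 [LOAD]
8. LOAD T1 → mem=5 r[T1]=5 [LOAD]
9. CAS T1 → mem=6 r[T1]=5 [OK]
10. CAS T0 → mem=6 r[T0]=5 [RETRY]
11. LOAD T0 → mem=6 r[T0]=6 [LOAD]
12. CAS T0 → mem=7 r[T0]=6 [OK]

T1 = (3, 0)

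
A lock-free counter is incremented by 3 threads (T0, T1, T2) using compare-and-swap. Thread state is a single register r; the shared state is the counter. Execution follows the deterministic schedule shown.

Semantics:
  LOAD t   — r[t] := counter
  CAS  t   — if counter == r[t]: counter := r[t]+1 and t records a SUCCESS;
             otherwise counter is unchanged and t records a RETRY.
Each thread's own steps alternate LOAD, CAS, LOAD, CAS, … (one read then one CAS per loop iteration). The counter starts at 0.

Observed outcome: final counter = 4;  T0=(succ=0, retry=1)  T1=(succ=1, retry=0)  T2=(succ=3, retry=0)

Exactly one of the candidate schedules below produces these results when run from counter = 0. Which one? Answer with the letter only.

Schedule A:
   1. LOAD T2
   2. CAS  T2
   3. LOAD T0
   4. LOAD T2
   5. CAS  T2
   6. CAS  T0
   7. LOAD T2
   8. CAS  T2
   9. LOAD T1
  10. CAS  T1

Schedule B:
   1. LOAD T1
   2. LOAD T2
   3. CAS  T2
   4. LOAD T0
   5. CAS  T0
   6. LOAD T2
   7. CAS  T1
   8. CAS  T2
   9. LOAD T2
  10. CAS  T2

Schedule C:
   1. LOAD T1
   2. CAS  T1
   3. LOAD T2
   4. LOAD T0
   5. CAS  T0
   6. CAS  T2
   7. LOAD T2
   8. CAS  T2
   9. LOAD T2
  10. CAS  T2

Run A:
T2 LOAD — after: cnt=0, r=0 — load
T2 CAS — after: cnt=1, r=0 — ok
T0 LOAD — after: cnt=1, r=1 — load
T2 LOAD — after: cnt=1, r=1 — load
T2 CAS — after: cnt=2, r=1 — ok
T0 CAS — after: cnt=2, r=1 — retry
T2 LOAD — after: cnt=2, r=2 — load
T2 CAS — after: cnt=3, r=2 — ok
T1 LOAD — after: cnt=3, r=3 — load
T1 CAS — after: cnt=4, r=3 — ok

A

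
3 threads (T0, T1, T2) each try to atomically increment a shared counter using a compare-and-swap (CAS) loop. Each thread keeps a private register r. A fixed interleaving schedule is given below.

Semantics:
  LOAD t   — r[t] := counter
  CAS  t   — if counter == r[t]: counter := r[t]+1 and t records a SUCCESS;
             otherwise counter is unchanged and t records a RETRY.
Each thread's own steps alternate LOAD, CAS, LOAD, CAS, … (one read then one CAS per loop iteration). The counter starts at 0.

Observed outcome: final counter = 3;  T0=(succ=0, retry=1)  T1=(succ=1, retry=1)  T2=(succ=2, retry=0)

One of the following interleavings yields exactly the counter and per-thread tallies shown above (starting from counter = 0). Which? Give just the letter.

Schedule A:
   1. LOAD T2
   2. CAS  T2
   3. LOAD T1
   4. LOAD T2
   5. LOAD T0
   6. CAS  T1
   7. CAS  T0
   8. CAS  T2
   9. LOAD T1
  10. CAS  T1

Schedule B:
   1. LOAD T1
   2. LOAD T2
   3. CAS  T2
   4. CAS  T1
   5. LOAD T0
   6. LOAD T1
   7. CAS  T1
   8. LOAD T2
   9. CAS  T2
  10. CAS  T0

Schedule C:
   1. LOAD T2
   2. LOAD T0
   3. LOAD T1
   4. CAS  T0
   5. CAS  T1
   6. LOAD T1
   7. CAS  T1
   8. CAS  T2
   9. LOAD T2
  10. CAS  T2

B

Tracing schedule B:
T1 LOAD — after: cnt=0, r=0 — load
T2 LOAD — after: cnt=0, r=0 — load
T2 CAS — after: cnt=1, r=0 — ok
T1 CAS — after: cnt=1, r=0 — retry
T0 LOAD — after: cnt=1, r=1 — load
T1 LOAD — after: cnt=1, r=1 — load
T1 CAS — after: cnt=2, r=1 — ok
T2 LOAD — after: cnt=2, r=2 — load
T2 CAS — after: cnt=3, r=2 — ok
T0 CAS — after: cnt=3, r=1 — retry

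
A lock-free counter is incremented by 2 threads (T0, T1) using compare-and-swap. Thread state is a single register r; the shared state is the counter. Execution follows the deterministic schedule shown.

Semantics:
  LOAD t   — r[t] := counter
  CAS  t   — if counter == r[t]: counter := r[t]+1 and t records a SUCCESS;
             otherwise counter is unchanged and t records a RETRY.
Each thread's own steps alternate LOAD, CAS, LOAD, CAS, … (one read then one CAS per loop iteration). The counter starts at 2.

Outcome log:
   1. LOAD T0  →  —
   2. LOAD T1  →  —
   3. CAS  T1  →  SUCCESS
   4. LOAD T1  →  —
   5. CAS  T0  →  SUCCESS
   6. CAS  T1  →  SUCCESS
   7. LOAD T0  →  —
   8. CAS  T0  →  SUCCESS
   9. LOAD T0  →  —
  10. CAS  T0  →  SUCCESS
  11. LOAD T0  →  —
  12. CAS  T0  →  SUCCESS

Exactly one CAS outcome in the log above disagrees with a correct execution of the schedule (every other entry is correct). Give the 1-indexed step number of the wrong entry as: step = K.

step = 5

Reference trace:
   1) LOAD T0:  M=2  r_T0=2
   2) LOAD T1:  M=2  r_T1=2
   3) CAS  T1:  M=3  r_T1=2 ✓
   4) LOAD T1:  M=3  r_T1=3
   5) CAS  T0:  M=3  r_T0=2 ✗
   6) CAS  T1:  M=4  r_T1=3 ✓
   7) LOAD T0:  M=4  r_T0=4
   8) CAS  T0:  M=5  r_T0=4 ✓
   9) LOAD T0:  M=5  r_T0=5
  10) CAS  T0:  M=6  r_T0=5 ✓
  11) LOAD T0:  M=6  r_T0=6
  12) CAS  T0:  M=7  r_T0=6 ✓
Flip is step 5.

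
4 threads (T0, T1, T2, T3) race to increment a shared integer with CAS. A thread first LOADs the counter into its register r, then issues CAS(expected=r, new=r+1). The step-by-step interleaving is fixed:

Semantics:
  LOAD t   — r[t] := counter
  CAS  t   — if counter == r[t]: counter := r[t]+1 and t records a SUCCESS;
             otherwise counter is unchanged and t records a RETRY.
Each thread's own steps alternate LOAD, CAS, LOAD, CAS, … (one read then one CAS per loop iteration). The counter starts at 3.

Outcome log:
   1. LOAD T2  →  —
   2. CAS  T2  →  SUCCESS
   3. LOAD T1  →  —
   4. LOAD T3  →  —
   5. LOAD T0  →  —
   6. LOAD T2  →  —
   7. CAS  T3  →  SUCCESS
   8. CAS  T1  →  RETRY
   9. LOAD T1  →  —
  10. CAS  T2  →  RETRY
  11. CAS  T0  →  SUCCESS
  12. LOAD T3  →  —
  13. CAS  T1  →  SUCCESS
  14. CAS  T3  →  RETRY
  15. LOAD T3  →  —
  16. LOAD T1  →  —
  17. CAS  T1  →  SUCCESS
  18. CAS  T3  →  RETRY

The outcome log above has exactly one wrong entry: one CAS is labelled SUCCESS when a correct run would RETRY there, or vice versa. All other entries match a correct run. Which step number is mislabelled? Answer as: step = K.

Reference trace:
   1) LOAD T2:  M=3  r_T2=3
   2) CAS  T2:  M=4  r_T2=3 ✓
   3) LOAD T1:  M=4  r_T1=4
   4) LOAD T3:  M=4  r_T3=4
   5) LOAD T0:  M=4  r_T0=4
   6) LOAD T2:  M=4  r_T2=4
   7) CAS  T3:  M=5  r_T3=4 ✓
   8) CAS  T1:  M=5  r_T1=4 ✗
   9) LOAD T1:  M=5  r_T1=5
  10) CAS  T2:  M=5  r_T2=4 ✗
  11) CAS  T0:  M=5  r_T0=4 ✗
  12) LOAD T3:  M=5  r_T3=5
  13) CAS  T1:  M=6  r_T1=5 ✓
  14) CAS  T3:  M=6  r_T3=5 ✗
  15) LOAD T3:  M=6  r_T3=6
  16) LOAD T1:  M=6  r_T1=6
  17) CAS  T1:  M=7  r_T1=6 ✓
  18) CAS  T3:  M=7  r_T3=6 ✗
Flip is step 11.

step = 11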